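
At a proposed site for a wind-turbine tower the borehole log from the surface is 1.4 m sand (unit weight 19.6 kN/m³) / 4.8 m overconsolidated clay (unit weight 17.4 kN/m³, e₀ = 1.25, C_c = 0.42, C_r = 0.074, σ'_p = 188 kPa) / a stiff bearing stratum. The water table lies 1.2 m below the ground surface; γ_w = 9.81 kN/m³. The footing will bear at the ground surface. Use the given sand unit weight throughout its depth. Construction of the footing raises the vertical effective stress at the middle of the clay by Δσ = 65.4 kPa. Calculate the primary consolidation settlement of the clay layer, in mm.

Mid-depth of clay below the ground surface: z = 1.4 + 4.8/2 = 3.8 m.
Total vertical stress at mid-clay: σ_v = 19.6×1.4 + 17.4×2.4 = 69.2 kPa.
Pore pressure: u = 9.81×(3.8 − 1.2) = 25.506 kPa.
Initial effective stress: σ'_0 = σ_v − u = 69.2 − 25.506 = 43.694 kPa.
Final effective stress: σ'_f = 43.694 + 65.4 = 109.09 kPa.
σ'_f = 109.09 ≤ σ'_p = 188 kPa, so the clay remains overconsolidated and only the recompression index applies:
S_c = C_r·H/(1+e₀)·log₁₀(σ'_f/σ'_0) = 0.074×4.8/2.25×log₁₀(109.09/43.694)
    = 0.15786 × 0.39736 = 0.06273 m

S_c ≈ 62.7 mm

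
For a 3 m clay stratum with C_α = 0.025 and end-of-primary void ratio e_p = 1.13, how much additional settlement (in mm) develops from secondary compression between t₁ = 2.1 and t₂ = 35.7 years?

S_s ≈ 43.3 mm

Secondary compression: S_s = C_α·H/(1+e_p)·log₁₀(t₂/t₁)
S_s = 0.025×3/(1+1.13)×log₁₀(35.7/2.1)
    = 0.03521 × 1.23 = 0.04333 m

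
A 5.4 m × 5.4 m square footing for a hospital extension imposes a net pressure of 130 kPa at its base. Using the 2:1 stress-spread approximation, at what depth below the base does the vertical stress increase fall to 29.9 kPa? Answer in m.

z ≈ 5.86 m

2:1 spreading — at depth z the loaded area has grown by z in each plan dimension:
qB²/(B+z)² = Δσ_z ⇒ z = B(√(q/Δσ_z) − 1) = 5.4×(√(130/29.9) − 1) = 5.86 m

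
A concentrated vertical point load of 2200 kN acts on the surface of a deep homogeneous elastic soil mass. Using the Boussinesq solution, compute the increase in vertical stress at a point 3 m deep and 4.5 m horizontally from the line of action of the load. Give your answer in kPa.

Boussinesq vertical stress below a point load on an elastic half-space:
Δσ_z = 3P/(2πz²) · [1 + (r/z)²]^(−5/2)
r/z = 4.5/3 = 1.5; [1+(r/z)²]^(−5/2) = 0.052516.
Δσ_z = 3×2200/(2π×3²) × 0.052516 = 116.71 × 0.052516 = 6.129 kPa

Δσ_z ≈ 6.13 kPa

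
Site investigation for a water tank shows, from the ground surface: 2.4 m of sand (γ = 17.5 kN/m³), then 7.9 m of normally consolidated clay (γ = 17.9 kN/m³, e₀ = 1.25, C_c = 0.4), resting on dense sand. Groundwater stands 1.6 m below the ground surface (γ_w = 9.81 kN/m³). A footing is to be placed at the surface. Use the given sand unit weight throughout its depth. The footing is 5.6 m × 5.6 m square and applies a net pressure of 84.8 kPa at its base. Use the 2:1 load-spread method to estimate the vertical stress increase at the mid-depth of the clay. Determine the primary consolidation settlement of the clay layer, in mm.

S_c ≈ 151 mm

Mid-depth of clay below the ground surface: z = 2.4 + 7.9/2 = 6.35 m.
Total vertical stress at mid-clay: σ_v = 17.5×2.4 + 17.9×3.95 = 112.7 kPa.
Pore pressure: u = 9.81×(6.35 − 1.6) = 46.598 kPa.
Initial effective stress: σ'_0 = σ_v − u = 112.7 − 46.598 = 66.102 kPa.
Stress increase at mid-clay by the 2:1 spreading method:
Δσ = qBL/((B+z)(L+z)) = 84.8×5.6×5.6/((5.6+6.35)(5.6+6.35)) = 18.622 kPa
Final effective stress: σ'_f = σ'_0 + Δσ = 66.102 + 18.622 = 84.724 kPa.
Normally consolidated clay, so the full stress increment lies on the virgin compression line:
S_c = C_c·H/(1+e₀)·log₁₀(σ'_f/σ'_0) = 0.4×7.9/(1+1.25)×log₁₀(84.724/66.102)
    = 1.4044 × 0.10779 = 0.1514 m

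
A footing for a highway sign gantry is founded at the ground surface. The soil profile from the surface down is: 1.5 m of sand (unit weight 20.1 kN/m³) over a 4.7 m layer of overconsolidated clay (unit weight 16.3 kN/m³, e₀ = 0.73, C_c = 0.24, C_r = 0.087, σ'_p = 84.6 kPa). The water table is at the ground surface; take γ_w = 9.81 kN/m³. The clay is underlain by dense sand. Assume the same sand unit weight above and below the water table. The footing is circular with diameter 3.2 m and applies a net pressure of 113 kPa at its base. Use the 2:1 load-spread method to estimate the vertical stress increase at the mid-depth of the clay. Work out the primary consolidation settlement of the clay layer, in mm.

S_c ≈ 58 mm

Mid-depth of clay below the ground surface: z = 1.5 + 4.7/2 = 3.85 m.
Total vertical stress at mid-clay: σ_v = 20.1×1.5 + 16.3×2.35 = 68.455 kPa.
Pore pressure: u = 9.81×(3.85 − 0) = 37.769 kPa.
Initial effective stress: σ'_0 = σ_v − u = 68.455 − 37.769 = 30.686 kPa.
Stress increase at mid-clay by the 2:1 spreading method:
Δσ ≈ qD²/(D+z)² = 113×3.2²/(3.2+3.85)² = 23.281 kPa
Final effective stress: σ'_f = 30.686 + 23.281 = 53.967 kPa.
σ'_f = 53.967 ≤ σ'_p = 84.6 kPa, so the clay remains overconsolidated and only the recompression index applies:
S_c = C_r·H/(1+e₀)·log₁₀(σ'_f/σ'_0) = 0.087×4.7/1.73×log₁₀(53.967/30.686)
    = 0.23636 × 0.24519 = 0.05795 m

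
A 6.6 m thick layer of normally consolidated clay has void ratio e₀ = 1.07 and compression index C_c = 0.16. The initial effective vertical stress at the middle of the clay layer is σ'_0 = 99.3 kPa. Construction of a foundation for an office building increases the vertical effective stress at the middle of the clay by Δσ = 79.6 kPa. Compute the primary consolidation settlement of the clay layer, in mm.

S_c ≈ 130 mm

Final effective stress: σ'_f = σ'_0 + Δσ = 99.3 + 79.6 = 178.9 kPa.
Normally consolidated clay, so the full stress increment lies on the virgin compression line:
S_c = C_c·H/(1+e₀)·log₁₀(σ'_f/σ'_0) = 0.16×6.6/(1+1.07)×log₁₀(178.9/99.3)
    = 0.51014 × 0.25566 = 0.1304 m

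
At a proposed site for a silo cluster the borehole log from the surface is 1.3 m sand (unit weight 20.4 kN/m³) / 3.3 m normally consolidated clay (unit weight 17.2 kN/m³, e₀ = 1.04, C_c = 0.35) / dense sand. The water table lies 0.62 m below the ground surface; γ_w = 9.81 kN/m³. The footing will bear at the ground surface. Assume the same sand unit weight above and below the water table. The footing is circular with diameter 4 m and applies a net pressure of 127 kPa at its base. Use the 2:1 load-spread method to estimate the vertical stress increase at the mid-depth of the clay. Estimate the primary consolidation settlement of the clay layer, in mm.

S_c ≈ 206 mm

Mid-depth of clay below the ground surface: z = 1.3 + 3.3/2 = 2.95 m.
Total vertical stress at mid-clay: σ_v = 20.4×1.3 + 17.2×1.65 = 54.9 kPa.
Pore pressure: u = 9.81×(2.95 − 0.62) = 22.857 kPa.
Initial effective stress: σ'_0 = σ_v − u = 54.9 − 22.857 = 32.043 kPa.
Stress increase at mid-clay by the 2:1 spreading method:
Δσ ≈ qD²/(D+z)² = 127×4²/(4+2.95)² = 42.068 kPa
Final effective stress: σ'_f = σ'_0 + Δσ = 32.043 + 42.068 = 74.111 kPa.
Normally consolidated clay, so the full stress increment lies on the virgin compression line:
S_c = C_c·H/(1+e₀)·log₁₀(σ'_f/σ'_0) = 0.35×3.3/(1+1.04)×log₁₀(74.111/32.043)
    = 0.56618 × 0.36415 = 0.2062 m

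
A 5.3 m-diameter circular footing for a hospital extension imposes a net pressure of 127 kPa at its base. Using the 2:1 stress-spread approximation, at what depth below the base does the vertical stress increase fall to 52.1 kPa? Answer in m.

2:1 spreading — at depth z the loaded area has grown by z in each plan dimension:
qD²/(D+z)² = Δσ_z ⇒ z = D(√(q/Δσ_z) − 1) = 5.3×(√(127/52.1) − 1) = 2.975 m

z ≈ 2.97 m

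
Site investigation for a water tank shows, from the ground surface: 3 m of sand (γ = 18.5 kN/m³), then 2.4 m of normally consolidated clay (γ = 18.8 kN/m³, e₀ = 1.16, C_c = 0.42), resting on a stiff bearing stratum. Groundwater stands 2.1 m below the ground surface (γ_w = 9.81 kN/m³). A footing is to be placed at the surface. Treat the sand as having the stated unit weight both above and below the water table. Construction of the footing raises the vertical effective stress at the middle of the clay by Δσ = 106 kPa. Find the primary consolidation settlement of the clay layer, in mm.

Mid-depth of clay below the ground surface: z = 3 + 2.4/2 = 4.2 m.
Total vertical stress at mid-clay: σ_v = 18.5×3 + 18.8×1.2 = 78.06 kPa.
Pore pressure: u = 9.81×(4.2 − 2.1) = 20.601 kPa.
Initial effective stress: σ'_0 = σ_v − u = 78.06 − 20.601 = 57.459 kPa.
Final effective stress: σ'_f = σ'_0 + Δσ = 57.459 + 106 = 163.46 kPa.
Normally consolidated clay, so the full stress increment lies on the virgin compression line:
S_c = C_c·H/(1+e₀)·log₁₀(σ'_f/σ'_0) = 0.42×2.4/(1+1.16)×log₁₀(163.46/57.459)
    = 0.46667 × 0.45405 = 0.2119 m

S_c ≈ 212 mm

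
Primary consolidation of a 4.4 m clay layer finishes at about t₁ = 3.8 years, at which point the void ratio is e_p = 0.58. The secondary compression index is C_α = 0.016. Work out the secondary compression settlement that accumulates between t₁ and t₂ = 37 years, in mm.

S_s ≈ 44 mm

Secondary compression: S_s = C_α·H/(1+e_p)·log₁₀(t₂/t₁)
S_s = 0.016×4.4/(1+0.58)×log₁₀(37/3.8)
    = 0.04456 × 0.9884 = 0.04404 m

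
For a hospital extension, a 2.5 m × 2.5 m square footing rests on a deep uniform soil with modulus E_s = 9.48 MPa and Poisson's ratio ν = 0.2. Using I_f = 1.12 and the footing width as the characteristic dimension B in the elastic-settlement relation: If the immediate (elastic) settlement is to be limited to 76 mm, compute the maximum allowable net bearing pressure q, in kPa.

E_s = 9.48 MPa = 9480 kPa.
S_e = q·B·(1−ν²)/E_s · I_f  ⇒  q = S_e·E_s / (B·(1−ν²)·I_f).
q = 0.076 × 9480 / (2.5 × 0.96 × 1.12) = 268 kPa

q ≈ 268 kPa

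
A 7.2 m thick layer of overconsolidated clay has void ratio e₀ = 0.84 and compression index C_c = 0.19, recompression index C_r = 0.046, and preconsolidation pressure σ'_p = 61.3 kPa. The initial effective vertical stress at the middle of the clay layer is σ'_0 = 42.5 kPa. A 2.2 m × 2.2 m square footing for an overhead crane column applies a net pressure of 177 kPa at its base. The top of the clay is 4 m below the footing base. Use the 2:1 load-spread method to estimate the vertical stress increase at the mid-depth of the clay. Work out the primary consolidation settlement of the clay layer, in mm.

Mid-depth of clay below the footing base: z = 4 + 7.2/2 = 7.6 m.
Stress increase at mid-clay by the 2:1 spreading method:
Δσ = qBL/((B+z)(L+z)) = 177×2.2×2.2/((2.2+7.6)(2.2+7.6)) = 8.92 kPa
Final effective stress: σ'_f = 42.5 + 8.92 = 51.42 kPa.
σ'_f = 51.42 ≤ σ'_p = 61.3 kPa, so the clay remains overconsolidated and only the recompression index applies:
S_c = C_r·H/(1+e₀)·log₁₀(σ'_f/σ'_0) = 0.046×7.2/1.84×log₁₀(51.42/42.5)
    = 0.18 × 0.082743 = 0.01489 m

S_c ≈ 14.9 mm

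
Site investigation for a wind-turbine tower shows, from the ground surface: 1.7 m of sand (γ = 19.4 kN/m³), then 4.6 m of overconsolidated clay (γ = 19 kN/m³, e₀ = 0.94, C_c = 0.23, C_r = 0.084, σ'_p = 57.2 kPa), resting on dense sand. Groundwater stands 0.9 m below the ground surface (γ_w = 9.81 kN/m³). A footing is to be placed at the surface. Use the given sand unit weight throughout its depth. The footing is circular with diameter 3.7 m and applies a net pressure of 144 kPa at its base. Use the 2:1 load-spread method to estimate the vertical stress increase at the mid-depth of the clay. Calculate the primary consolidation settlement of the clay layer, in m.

Mid-depth of clay below the ground surface: z = 1.7 + 4.6/2 = 4 m.
Total vertical stress at mid-clay: σ_v = 19.4×1.7 + 19×2.3 = 76.68 kPa.
Pore pressure: u = 9.81×(4 − 0.9) = 30.411 kPa.
Initial effective stress: σ'_0 = σ_v − u = 76.68 − 30.411 = 46.269 kPa.
Stress increase at mid-clay by the 2:1 spreading method:
Δσ ≈ qD²/(D+z)² = 144×3.7²/(3.7+4)² = 33.249 kPa
Final effective stress: σ'_f = 46.269 + 33.249 = 79.518 kPa.
σ'_f = 79.518 > σ'_p = 57.2 kPa, so the stress path crosses the preconsolidation pressure — recompression up to σ'_p, then virgin compression beyond:
S_c = H/(1+e₀)·[C_r·log₁₀(σ'_p/σ'_0) + C_c·log₁₀(σ'_f/σ'_p)]
    = 4.6/1.94 × [0.084×log₁₀(57.2/46.269) + 0.23×log₁₀(79.518/57.2)]
    = 2.3711 × [0.0077369 + 0.032906] = 0.09637 m

S_c ≈ 0.0964 m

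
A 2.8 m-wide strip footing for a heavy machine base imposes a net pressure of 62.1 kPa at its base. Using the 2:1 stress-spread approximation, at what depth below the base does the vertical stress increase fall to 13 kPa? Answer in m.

2:1 spreading — at depth z the loaded area has grown by z in each plan dimension:
qB/(B+z) = Δσ_z ⇒ z = qB/Δσ_z − B = 62.1×2.8/13 − 2.8 = 10.58 m

z ≈ 10.6 m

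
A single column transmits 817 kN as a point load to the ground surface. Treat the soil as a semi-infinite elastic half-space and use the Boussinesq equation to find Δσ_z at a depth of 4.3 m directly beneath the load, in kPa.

Boussinesq vertical stress below a point load on an elastic half-space:
Δσ_z = 3P/(2πz²) · [1 + (r/z)²]^(−5/2)
r/z = 0/4.3 = 0; [1+(r/z)²]^(−5/2) = 1.
Δσ_z = 3×817/(2π×4.3²) × 1 = 21.097 × 1 = 21.1 kPa

Δσ_z ≈ 21.1 kPa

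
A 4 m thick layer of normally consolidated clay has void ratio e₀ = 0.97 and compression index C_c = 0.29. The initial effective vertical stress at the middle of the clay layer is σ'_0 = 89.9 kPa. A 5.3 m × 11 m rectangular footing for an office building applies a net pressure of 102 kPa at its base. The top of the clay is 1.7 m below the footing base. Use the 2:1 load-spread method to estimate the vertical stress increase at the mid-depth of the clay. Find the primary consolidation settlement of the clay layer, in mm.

S_c ≈ 104 mm

Mid-depth of clay below the footing base: z = 1.7 + 4/2 = 3.7 m.
Stress increase at mid-clay by the 2:1 spreading method:
Δσ = qBL/((B+z)(L+z)) = 102×5.3×11/((5.3+3.7)(11+3.7)) = 44.948 kPa
Final effective stress: σ'_f = σ'_0 + Δσ = 89.9 + 44.948 = 134.85 kPa.
Normally consolidated clay, so the full stress increment lies on the virgin compression line:
S_c = C_c·H/(1+e₀)·log₁₀(σ'_f/σ'_0) = 0.29×4/(1+0.97)×log₁₀(134.85/89.9)
    = 0.58883 × 0.17609 = 0.1037 m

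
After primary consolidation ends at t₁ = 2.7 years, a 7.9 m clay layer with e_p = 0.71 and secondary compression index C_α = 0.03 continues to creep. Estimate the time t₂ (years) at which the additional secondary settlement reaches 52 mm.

S_s = C_α·H/(1+e_p)·log₁₀(t₂/t₁) ⇒ log₁₀(t₂/t₁) = S_s·(1+e_p)/(C_α·H).
log₁₀(t₂/t₁) = 0.052 × (1+0.71) / (0.03×7.9) = 0.3752
t₂ = t₁ × 10^0.3752 = 2.7 × 2.372 = 6.406 years

t₂ ≈ 6.41 years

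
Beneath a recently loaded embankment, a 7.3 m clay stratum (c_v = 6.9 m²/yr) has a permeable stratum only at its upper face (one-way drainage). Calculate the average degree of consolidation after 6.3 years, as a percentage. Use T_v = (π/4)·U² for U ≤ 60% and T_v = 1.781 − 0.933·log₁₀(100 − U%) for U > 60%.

Drainage path length: H_d = H = 7.3 m (single drainage).
T_v = c_v·t/H_d² = 6.9×6.3/7.3² = 0.81573.
T_v = 0.81573 corresponds to the U > 60% branch:
U = 1 − 10^((1.781 − T_v)/0.933)/100 = 0.8917

U ≈ 89.2 %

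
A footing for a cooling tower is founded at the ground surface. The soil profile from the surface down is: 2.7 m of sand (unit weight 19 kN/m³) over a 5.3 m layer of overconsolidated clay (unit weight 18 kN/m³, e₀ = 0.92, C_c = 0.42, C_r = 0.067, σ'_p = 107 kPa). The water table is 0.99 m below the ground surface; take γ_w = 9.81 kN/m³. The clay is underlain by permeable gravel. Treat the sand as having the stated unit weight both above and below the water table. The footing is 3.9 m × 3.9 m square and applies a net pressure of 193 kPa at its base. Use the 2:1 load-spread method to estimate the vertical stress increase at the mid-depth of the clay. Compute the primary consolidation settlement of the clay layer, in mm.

Mid-depth of clay below the ground surface: z = 2.7 + 5.3/2 = 5.35 m.
Total vertical stress at mid-clay: σ_v = 19×2.7 + 18×2.65 = 99 kPa.
Pore pressure: u = 9.81×(5.35 − 0.99) = 42.772 kPa.
Initial effective stress: σ'_0 = σ_v − u = 99 − 42.772 = 56.228 kPa.
Stress increase at mid-clay by the 2:1 spreading method:
Δσ = qBL/((B+z)(L+z)) = 193×3.9×3.9/((3.9+5.35)(3.9+5.35)) = 34.309 kPa
Final effective stress: σ'_f = 56.228 + 34.309 = 90.537 kPa.
σ'_f = 90.537 ≤ σ'_p = 107 kPa, so the clay remains overconsolidated and only the recompression index applies:
S_c = C_r·H/(1+e₀)·log₁₀(σ'_f/σ'_0) = 0.067×5.3/1.92×log₁₀(90.537/56.228)
    = 0.18495 × 0.20687 = 0.03826 m

S_c ≈ 38.3 mm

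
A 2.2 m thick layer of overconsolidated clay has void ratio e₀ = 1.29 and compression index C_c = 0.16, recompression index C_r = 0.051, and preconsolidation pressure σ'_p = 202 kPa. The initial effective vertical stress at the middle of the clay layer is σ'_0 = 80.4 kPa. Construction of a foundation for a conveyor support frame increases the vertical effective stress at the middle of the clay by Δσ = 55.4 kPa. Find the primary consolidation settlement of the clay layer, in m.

S_c ≈ 0.0112 m

Final effective stress: σ'_f = 80.4 + 55.4 = 135.8 kPa.
σ'_f = 135.8 ≤ σ'_p = 202 kPa, so the clay remains overconsolidated and only the recompression index applies:
S_c = C_r·H/(1+e₀)·log₁₀(σ'_f/σ'_0) = 0.051×2.2/2.29×log₁₀(135.8/80.4)
    = 0.048996 × 0.22764 = 0.01115 m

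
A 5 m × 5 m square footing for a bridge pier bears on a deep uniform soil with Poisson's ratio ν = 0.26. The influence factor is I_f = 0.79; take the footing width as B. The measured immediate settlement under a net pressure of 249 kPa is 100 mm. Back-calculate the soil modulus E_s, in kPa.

E_s ≈ 9170 kPa

S_e = q·B·(1−ν²)/E_s · I_f  ⇒  E_s = q·B·(1−ν²)·I_f / S_e.
E_s = 249 × 5 × 0.9324 × 0.79 / 0.1 = 9171 kPa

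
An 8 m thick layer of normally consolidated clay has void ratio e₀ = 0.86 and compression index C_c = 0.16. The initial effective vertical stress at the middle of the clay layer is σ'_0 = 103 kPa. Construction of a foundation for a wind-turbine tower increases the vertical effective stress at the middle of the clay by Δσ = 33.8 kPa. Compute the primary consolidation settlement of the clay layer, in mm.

Final effective stress: σ'_f = σ'_0 + Δσ = 103 + 33.8 = 136.8 kPa.
Normally consolidated clay, so the full stress increment lies on the virgin compression line:
S_c = C_c·H/(1+e₀)·log₁₀(σ'_f/σ'_0) = 0.16×8/(1+0.86)×log₁₀(136.8/103)
    = 0.68817 × 0.12325 = 0.08482 m

S_c ≈ 84.8 mm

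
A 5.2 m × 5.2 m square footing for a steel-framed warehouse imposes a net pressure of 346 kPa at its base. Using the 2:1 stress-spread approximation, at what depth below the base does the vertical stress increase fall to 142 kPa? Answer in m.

2:1 spreading — at depth z the loaded area has grown by z in each plan dimension:
qB²/(B+z)² = Δσ_z ⇒ z = B(√(q/Δσ_z) − 1) = 5.2×(√(346/142) − 1) = 2.917 m

z ≈ 2.92 m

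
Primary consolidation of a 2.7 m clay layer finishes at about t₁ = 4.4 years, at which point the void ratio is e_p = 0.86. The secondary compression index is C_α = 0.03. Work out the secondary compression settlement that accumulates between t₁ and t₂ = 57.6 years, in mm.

S_s ≈ 48.6 mm

Secondary compression: S_s = C_α·H/(1+e_p)·log₁₀(t₂/t₁)
S_s = 0.03×2.7/(1+0.86)×log₁₀(57.6/4.4)
    = 0.04355 × 1.117 = 0.04864 m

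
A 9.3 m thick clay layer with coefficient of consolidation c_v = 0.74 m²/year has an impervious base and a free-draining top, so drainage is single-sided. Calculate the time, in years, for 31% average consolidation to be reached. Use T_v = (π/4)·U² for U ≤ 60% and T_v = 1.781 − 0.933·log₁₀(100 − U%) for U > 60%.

t ≈ 8.82 years

Drainage path length: H_d = H = 9.3 m (single drainage).
U ≤ 60%: T_v = (π/4)·U² = (π/4)×0.31² = 0.075477.
t = T_v·H_d²/c_v = 0.075477×9.3²/0.74 = 8.822 years.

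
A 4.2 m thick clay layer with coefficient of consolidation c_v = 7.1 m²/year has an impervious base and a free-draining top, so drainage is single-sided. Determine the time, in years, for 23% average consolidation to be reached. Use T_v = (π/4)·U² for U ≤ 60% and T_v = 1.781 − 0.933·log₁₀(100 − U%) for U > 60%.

Drainage path length: H_d = H = 4.2 m (single drainage).
U ≤ 60%: T_v = (π/4)·U² = (π/4)×0.23² = 0.041548.
t = T_v·H_d²/c_v = 0.041548×4.2²/7.1 = 0.1032 years.

t ≈ 0.103 years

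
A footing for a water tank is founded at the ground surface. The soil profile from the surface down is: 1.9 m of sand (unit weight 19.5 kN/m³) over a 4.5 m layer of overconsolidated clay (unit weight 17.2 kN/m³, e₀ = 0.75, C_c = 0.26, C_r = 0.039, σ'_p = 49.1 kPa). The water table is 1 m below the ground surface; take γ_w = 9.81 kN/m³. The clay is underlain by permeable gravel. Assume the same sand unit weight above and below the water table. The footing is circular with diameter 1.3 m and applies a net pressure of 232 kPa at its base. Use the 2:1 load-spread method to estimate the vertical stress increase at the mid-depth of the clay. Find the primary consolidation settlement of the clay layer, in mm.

Mid-depth of clay below the ground surface: z = 1.9 + 4.5/2 = 4.15 m.
Total vertical stress at mid-clay: σ_v = 19.5×1.9 + 17.2×2.25 = 75.75 kPa.
Pore pressure: u = 9.81×(4.15 − 1) = 30.902 kPa.
Initial effective stress: σ'_0 = σ_v − u = 75.75 − 30.902 = 44.848 kPa.
Stress increase at mid-clay by the 2:1 spreading method:
Δσ ≈ qD²/(D+z)² = 232×1.3²/(1.3+4.15)² = 13.2 kPa
Final effective stress: σ'_f = 44.848 + 13.2 = 58.048 kPa.
σ'_f = 58.048 > σ'_p = 49.1 kPa, so the stress path crosses the preconsolidation pressure — recompression up to σ'_p, then virgin compression beyond:
S_c = H/(1+e₀)·[C_r·log₁₀(σ'_p/σ'_0) + C_c·log₁₀(σ'_f/σ'_p)]
    = 4.5/1.75 × [0.039×log₁₀(49.1/44.848) + 0.26×log₁₀(58.048/49.1)]
    = 2.5714 × [0.0015342 + 0.018903] = 0.05255 m

S_c ≈ 52.6 mm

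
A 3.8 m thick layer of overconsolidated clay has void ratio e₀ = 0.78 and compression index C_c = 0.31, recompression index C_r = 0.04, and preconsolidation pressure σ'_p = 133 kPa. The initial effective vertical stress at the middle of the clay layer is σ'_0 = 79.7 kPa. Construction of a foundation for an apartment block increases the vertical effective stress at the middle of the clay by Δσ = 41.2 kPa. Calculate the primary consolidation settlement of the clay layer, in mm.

Final effective stress: σ'_f = 79.7 + 41.2 = 120.9 kPa.
σ'_f = 120.9 ≤ σ'_p = 133 kPa, so the clay remains overconsolidated and only the recompression index applies:
S_c = C_r·H/(1+e₀)·log₁₀(σ'_f/σ'_0) = 0.04×3.8/1.78×log₁₀(120.9/79.7)
    = 0.085392 × 0.18097 = 0.01545 m

S_c ≈ 15.5 mm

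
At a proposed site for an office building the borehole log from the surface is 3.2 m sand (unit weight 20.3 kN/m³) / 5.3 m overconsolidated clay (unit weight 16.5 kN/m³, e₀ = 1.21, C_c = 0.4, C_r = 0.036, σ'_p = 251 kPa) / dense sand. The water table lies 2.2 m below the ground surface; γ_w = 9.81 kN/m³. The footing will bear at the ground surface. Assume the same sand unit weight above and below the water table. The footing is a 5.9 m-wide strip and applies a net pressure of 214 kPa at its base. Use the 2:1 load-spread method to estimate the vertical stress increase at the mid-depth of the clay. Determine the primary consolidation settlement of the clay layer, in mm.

S_c ≈ 34 mm

Mid-depth of clay below the ground surface: z = 3.2 + 5.3/2 = 5.85 m.
Total vertical stress at mid-clay: σ_v = 20.3×3.2 + 16.5×2.65 = 108.69 kPa.
Pore pressure: u = 9.81×(5.85 − 2.2) = 35.806 kPa.
Initial effective stress: σ'_0 = σ_v − u = 108.69 − 35.806 = 72.884 kPa.
Stress increase at mid-clay by the 2:1 spreading method:
Δσ = qB/(B+z) = 214×5.9/(5.9+5.85) = 107.46 kPa
Final effective stress: σ'_f = 72.884 + 107.46 = 180.34 kPa.
σ'_f = 180.34 ≤ σ'_p = 251 kPa, so the clay remains overconsolidated and only the recompression index applies:
S_c = C_r·H/(1+e₀)·log₁₀(σ'_f/σ'_0) = 0.036×5.3/2.21×log₁₀(180.34/72.884)
    = 0.086335 × 0.39346 = 0.03397 m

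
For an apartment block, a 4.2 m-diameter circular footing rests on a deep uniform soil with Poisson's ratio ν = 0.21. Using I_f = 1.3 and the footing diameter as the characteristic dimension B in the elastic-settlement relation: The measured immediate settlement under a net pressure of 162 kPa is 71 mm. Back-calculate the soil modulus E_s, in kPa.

E_s ≈ 11900 kPa

S_e = q·B·(1−ν²)/E_s · I_f  ⇒  E_s = q·B·(1−ν²)·I_f / S_e.
E_s = 162 × 4.2 × 0.9559 × 1.3 / 0.071 = 11910 kPa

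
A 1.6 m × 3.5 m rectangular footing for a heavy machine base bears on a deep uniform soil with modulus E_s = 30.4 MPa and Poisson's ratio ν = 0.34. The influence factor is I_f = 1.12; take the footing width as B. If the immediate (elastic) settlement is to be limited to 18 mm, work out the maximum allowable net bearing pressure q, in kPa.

E_s = 30.4 MPa = 30400 kPa.
S_e = q·B·(1−ν²)/E_s · I_f  ⇒  q = S_e·E_s / (B·(1−ν²)·I_f).
q = 0.018 × 30400 / (1.6 × 0.8844 × 1.12) = 345.3 kPa

q ≈ 345 kPa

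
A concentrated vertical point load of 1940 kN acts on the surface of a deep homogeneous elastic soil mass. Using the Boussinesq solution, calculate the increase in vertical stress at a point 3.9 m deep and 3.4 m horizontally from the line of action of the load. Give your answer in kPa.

Δσ_z ≈ 14.8 kPa

Boussinesq vertical stress below a point load on an elastic half-space:
Δσ_z = 3P/(2πz²) · [1 + (r/z)²]^(−5/2)
r/z = 3.4/3.9 = 0.87179; [1+(r/z)²]^(−5/2) = 0.24333.
Δσ_z = 3×1940/(2π×3.9²) × 0.24333 = 60.9 × 0.24333 = 14.82 kPa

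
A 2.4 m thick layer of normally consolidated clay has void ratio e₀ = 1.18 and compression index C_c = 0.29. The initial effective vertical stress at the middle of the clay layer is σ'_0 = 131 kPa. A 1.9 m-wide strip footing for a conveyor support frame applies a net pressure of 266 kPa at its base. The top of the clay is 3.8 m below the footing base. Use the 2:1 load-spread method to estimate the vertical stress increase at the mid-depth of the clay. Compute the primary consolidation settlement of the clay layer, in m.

S_c ≈ 0.0616 m

Mid-depth of clay below the footing base: z = 3.8 + 2.4/2 = 5 m.
Stress increase at mid-clay by the 2:1 spreading method:
Δσ = qB/(B+z) = 266×1.9/(1.9+5) = 73.246 kPa
Final effective stress: σ'_f = σ'_0 + Δσ = 131 + 73.246 = 204.25 kPa.
Normally consolidated clay, so the full stress increment lies on the virgin compression line:
S_c = C_c·H/(1+e₀)·log₁₀(σ'_f/σ'_0) = 0.29×2.4/(1+1.18)×log₁₀(204.25/131)
    = 0.31927 × 0.19289 = 0.06158 m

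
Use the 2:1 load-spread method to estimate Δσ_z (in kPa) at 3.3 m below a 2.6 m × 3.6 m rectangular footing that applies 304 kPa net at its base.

By the 2:1 method the load spreads at 1 horizontal : 2 vertical, so at depth z the loaded area has grown by z in each plan dimension:
Δσ = qBL/((B+z)(L+z)) = 304×2.6×3.6/((2.6+3.3)(3.6+3.3)) = 69.895 kPa

Δσ_z ≈ 69.9 kPa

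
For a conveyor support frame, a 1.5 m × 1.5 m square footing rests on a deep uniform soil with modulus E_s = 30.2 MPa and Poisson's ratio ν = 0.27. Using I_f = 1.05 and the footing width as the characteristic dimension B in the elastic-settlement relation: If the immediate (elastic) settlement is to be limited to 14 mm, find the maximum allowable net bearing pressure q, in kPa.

E_s = 30.2 MPa = 30200 kPa.
S_e = q·B·(1−ν²)/E_s · I_f  ⇒  q = S_e·E_s / (B·(1−ν²)·I_f).
q = 0.014 × 30200 / (1.5 × 0.9271 × 1.05) = 289.6 kPa

q ≈ 290 kPa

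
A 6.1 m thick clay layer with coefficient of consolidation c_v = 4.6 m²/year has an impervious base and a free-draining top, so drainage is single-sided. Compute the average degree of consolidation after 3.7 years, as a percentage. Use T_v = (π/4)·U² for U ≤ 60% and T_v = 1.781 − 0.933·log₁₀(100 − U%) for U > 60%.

Drainage path length: H_d = H = 6.1 m (single drainage).
T_v = c_v·t/H_d² = 4.6×3.7/6.1² = 0.4574.
T_v = 0.4574 corresponds to the U > 60% branch:
U = 1 − 10^((1.781 − T_v)/0.933)/100 = 0.7378

U ≈ 73.8 %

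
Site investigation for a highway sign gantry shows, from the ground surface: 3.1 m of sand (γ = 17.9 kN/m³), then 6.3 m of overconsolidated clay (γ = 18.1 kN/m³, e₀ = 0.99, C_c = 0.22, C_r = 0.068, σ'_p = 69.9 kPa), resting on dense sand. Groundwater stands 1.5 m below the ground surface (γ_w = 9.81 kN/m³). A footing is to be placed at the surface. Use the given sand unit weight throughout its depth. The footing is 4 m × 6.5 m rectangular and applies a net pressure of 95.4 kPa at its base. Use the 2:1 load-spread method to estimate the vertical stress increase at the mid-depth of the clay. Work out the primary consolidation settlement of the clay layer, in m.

S_c ≈ 0.0642 m

Mid-depth of clay below the ground surface: z = 3.1 + 6.3/2 = 6.25 m.
Total vertical stress at mid-clay: σ_v = 17.9×3.1 + 18.1×3.15 = 112.5 kPa.
Pore pressure: u = 9.81×(6.25 − 1.5) = 46.598 kPa.
Initial effective stress: σ'_0 = σ_v − u = 112.5 − 46.598 = 65.902 kPa.
Stress increase at mid-clay by the 2:1 spreading method:
Δσ = qBL/((B+z)(L+z)) = 95.4×4×6.5/((4+6.25)(6.5+6.25)) = 18.98 kPa
Final effective stress: σ'_f = 65.902 + 18.98 = 84.882 kPa.
σ'_f = 84.882 > σ'_p = 69.9 kPa, so the stress path crosses the preconsolidation pressure — recompression up to σ'_p, then virgin compression beyond:
S_c = H/(1+e₀)·[C_r·log₁₀(σ'_p/σ'_0) + C_c·log₁₀(σ'_f/σ'_p)]
    = 6.3/1.99 × [0.068×log₁₀(69.9/65.902) + 0.22×log₁₀(84.882/69.9)]
    = 3.1658 × [0.0017393 + 0.018554] = 0.06424 m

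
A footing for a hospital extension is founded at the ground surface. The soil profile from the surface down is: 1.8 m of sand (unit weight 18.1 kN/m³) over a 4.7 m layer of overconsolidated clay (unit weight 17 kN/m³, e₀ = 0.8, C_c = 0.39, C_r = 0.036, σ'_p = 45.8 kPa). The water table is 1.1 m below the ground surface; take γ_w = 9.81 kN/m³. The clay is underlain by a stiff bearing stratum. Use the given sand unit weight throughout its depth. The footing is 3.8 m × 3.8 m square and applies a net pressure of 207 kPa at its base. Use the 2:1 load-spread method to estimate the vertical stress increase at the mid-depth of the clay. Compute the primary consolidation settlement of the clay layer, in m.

S_c ≈ 0.301 m

Mid-depth of clay below the ground surface: z = 1.8 + 4.7/2 = 4.15 m.
Total vertical stress at mid-clay: σ_v = 18.1×1.8 + 17×2.35 = 72.53 kPa.
Pore pressure: u = 9.81×(4.15 − 1.1) = 29.921 kPa.
Initial effective stress: σ'_0 = σ_v − u = 72.53 − 29.921 = 42.609 kPa.
Stress increase at mid-clay by the 2:1 spreading method:
Δσ = qBL/((B+z)(L+z)) = 207×3.8×3.8/((3.8+4.15)(3.8+4.15)) = 47.294 kPa
Final effective stress: σ'_f = 42.609 + 47.294 = 89.903 kPa.
σ'_f = 89.903 > σ'_p = 45.8 kPa, so the stress path crosses the preconsolidation pressure — recompression up to σ'_p, then virgin compression beyond:
S_c = H/(1+e₀)·[C_r·log₁₀(σ'_p/σ'_0) + C_c·log₁₀(σ'_f/σ'_p)]
    = 4.7/1.8 × [0.036×log₁₀(45.8/42.609) + 0.39×log₁₀(89.903/45.8)]
    = 2.6111 × [0.0011291 + 0.11423] = 0.3012 m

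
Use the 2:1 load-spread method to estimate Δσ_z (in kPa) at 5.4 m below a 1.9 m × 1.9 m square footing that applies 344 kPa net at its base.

By the 2:1 method the load spreads at 1 horizontal : 2 vertical, so at depth z the loaded area has grown by z in each plan dimension:
Δσ = qBL/((B+z)(L+z)) = 344×1.9×1.9/((1.9+5.4)(1.9+5.4)) = 23.303 kPa

Δσ_z ≈ 23.3 kPa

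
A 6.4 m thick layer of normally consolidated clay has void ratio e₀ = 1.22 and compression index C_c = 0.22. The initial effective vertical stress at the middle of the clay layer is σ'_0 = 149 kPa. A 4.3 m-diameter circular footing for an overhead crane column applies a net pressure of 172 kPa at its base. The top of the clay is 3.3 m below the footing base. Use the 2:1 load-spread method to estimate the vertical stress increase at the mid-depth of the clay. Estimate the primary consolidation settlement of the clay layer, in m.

Mid-depth of clay below the footing base: z = 3.3 + 6.4/2 = 6.5 m.
Stress increase at mid-clay by the 2:1 spreading method:
Δσ ≈ qD²/(D+z)² = 172×4.3²/(4.3+6.5)² = 27.266 kPa
Final effective stress: σ'_f = σ'_0 + Δσ = 149 + 27.266 = 176.27 kPa.
Normally consolidated clay, so the full stress increment lies on the virgin compression line:
S_c = C_c·H/(1+e₀)·log₁₀(σ'_f/σ'_0) = 0.22×6.4/(1+1.22)×log₁₀(176.27/149)
    = 0.63423 × 0.072992 = 0.04629 m

S_c ≈ 0.0463 m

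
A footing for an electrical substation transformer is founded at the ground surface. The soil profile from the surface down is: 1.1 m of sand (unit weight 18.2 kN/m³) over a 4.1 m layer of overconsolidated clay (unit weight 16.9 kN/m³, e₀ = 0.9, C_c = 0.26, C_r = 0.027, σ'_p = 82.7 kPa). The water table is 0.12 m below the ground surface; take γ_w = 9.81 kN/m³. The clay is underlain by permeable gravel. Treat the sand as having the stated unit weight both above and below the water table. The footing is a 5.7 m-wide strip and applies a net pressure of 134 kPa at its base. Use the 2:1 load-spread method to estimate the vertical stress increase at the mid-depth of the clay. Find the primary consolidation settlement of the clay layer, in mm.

S_c ≈ 103 mm

Mid-depth of clay below the ground surface: z = 1.1 + 4.1/2 = 3.15 m.
Total vertical stress at mid-clay: σ_v = 18.2×1.1 + 16.9×2.05 = 54.665 kPa.
Pore pressure: u = 9.81×(3.15 − 0.12) = 29.724 kPa.
Initial effective stress: σ'_0 = σ_v − u = 54.665 − 29.724 = 24.941 kPa.
Stress increase at mid-clay by the 2:1 spreading method:
Δσ = qB/(B+z) = 134×5.7/(5.7+3.15) = 86.305 kPa
Final effective stress: σ'_f = 24.941 + 86.305 = 111.25 kPa.
σ'_f = 111.25 > σ'_p = 82.7 kPa, so the stress path crosses the preconsolidation pressure — recompression up to σ'_p, then virgin compression beyond:
S_c = H/(1+e₀)·[C_r·log₁₀(σ'_p/σ'_0) + C_c·log₁₀(σ'_f/σ'_p)]
    = 4.1/1.9 × [0.027×log₁₀(82.7/24.941) + 0.26×log₁₀(111.25/82.7)]
    = 2.1579 × [0.014056 + 0.033487] = 0.1026 m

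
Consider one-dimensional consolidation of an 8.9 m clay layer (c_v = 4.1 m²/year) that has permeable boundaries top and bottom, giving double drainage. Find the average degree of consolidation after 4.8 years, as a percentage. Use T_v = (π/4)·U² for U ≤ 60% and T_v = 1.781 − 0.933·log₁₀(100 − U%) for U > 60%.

U ≈ 93 %

Drainage path length: H_d = H/2 = 4.45 m (double drainage).
T_v = c_v·t/H_d² = 4.1×4.8/4.45² = 0.99381.
T_v = 0.99381 corresponds to the U > 60% branch:
U = 1 − 10^((1.781 − T_v)/0.933)/100 = 0.9302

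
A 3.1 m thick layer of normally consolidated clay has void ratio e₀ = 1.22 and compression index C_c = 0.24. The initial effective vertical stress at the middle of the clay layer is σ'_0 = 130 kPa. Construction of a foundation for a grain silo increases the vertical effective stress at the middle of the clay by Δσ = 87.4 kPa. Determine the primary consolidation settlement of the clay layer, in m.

Final effective stress: σ'_f = σ'_0 + Δσ = 130 + 87.4 = 217.4 kPa.
Normally consolidated clay, so the full stress increment lies on the virgin compression line:
S_c = C_c·H/(1+e₀)·log₁₀(σ'_f/σ'_0) = 0.24×3.1/(1+1.22)×log₁₀(217.4/130)
    = 0.33514 × 0.22332 = 0.07484 m

S_c ≈ 0.0748 m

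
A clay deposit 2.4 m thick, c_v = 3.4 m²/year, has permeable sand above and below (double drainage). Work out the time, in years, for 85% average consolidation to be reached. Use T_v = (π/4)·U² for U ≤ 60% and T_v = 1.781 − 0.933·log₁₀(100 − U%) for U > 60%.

t ≈ 0.29 years

Drainage path length: H_d = H/2 = 1.2 m (double drainage).
U > 60%: T_v = 1.781 − 0.933·log₁₀(100 − 85) = 0.68371.
t = T_v·H_d²/c_v = 0.68371×1.2²/3.4 = 0.2896 years.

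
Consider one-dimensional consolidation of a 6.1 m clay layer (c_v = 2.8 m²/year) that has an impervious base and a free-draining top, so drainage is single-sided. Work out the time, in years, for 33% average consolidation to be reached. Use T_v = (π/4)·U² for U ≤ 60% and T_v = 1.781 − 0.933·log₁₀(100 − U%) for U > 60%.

t ≈ 1.14 years

Drainage path length: H_d = H = 6.1 m (single drainage).
U ≤ 60%: T_v = (π/4)·U² = (π/4)×0.33² = 0.08553.
t = T_v·H_d²/c_v = 0.08553×6.1²/2.8 = 1.137 years.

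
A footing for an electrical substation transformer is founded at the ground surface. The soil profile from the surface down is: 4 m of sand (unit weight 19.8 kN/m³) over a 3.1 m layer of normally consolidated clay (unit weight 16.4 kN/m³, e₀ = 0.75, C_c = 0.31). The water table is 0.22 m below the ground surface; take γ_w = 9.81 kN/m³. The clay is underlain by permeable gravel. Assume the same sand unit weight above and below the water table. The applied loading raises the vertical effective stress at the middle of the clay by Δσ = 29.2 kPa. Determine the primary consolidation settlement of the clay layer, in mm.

S_c ≈ 106 mm

Mid-depth of clay below the ground surface: z = 4 + 3.1/2 = 5.55 m.
Total vertical stress at mid-clay: σ_v = 19.8×4 + 16.4×1.55 = 104.62 kPa.
Pore pressure: u = 9.81×(5.55 − 0.22) = 52.287 kPa.
Initial effective stress: σ'_0 = σ_v − u = 104.62 − 52.287 = 52.333 kPa.
Final effective stress: σ'_f = σ'_0 + Δσ = 52.333 + 29.2 = 81.533 kPa.
Normally consolidated clay, so the full stress increment lies on the virgin compression line:
S_c = C_c·H/(1+e₀)·log₁₀(σ'_f/σ'_0) = 0.31×3.1/(1+0.75)×log₁₀(81.533/52.333)
    = 0.54914 × 0.19256 = 0.1057 m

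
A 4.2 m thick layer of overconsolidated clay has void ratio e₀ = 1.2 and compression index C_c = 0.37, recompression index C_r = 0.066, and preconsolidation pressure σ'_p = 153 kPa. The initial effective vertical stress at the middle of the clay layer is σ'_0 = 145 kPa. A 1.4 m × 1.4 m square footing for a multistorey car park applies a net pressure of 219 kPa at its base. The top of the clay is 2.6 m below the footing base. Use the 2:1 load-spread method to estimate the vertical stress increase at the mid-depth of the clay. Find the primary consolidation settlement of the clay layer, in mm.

Mid-depth of clay below the footing base: z = 2.6 + 4.2/2 = 4.7 m.
Stress increase at mid-clay by the 2:1 spreading method:
Δσ = qBL/((B+z)(L+z)) = 219×1.4×1.4/((1.4+4.7)(1.4+4.7)) = 11.536 kPa
Final effective stress: σ'_f = 145 + 11.536 = 156.54 kPa.
σ'_f = 156.54 > σ'_p = 153 kPa, so the stress path crosses the preconsolidation pressure — recompression up to σ'_p, then virgin compression beyond:
S_c = H/(1+e₀)·[C_r·log₁₀(σ'_p/σ'_0) + C_c·log₁₀(σ'_f/σ'_p)]
    = 4.2/2.2 × [0.066×log₁₀(153/145) + 0.37×log₁₀(156.54/153)]
    = 1.9091 × [0.0015393 + 0.0036755] = 0.009956 m

S_c ≈ 9.96 mm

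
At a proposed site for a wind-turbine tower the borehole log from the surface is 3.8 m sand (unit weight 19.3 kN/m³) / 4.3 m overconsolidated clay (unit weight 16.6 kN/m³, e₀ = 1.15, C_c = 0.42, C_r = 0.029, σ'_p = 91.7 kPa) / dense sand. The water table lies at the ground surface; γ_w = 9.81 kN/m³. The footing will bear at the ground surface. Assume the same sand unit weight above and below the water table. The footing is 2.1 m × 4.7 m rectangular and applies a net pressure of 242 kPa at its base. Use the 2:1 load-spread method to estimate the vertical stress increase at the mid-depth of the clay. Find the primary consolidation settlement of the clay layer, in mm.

S_c ≈ 11 mm

Mid-depth of clay below the ground surface: z = 3.8 + 4.3/2 = 5.95 m.
Total vertical stress at mid-clay: σ_v = 19.3×3.8 + 16.6×2.15 = 109.03 kPa.
Pore pressure: u = 9.81×(5.95 − 0) = 58.37 kPa.
Initial effective stress: σ'_0 = σ_v − u = 109.03 − 58.37 = 50.66 kPa.
Stress increase at mid-clay by the 2:1 spreading method:
Δσ = qBL/((B+z)(L+z)) = 242×2.1×4.7/((2.1+5.95)(4.7+5.95)) = 27.86 kPa
Final effective stress: σ'_f = 50.66 + 27.86 = 78.52 kPa.
σ'_f = 78.52 ≤ σ'_p = 91.7 kPa, so the clay remains overconsolidated and only the recompression index applies:
S_c = C_r·H/(1+e₀)·log₁₀(σ'_f/σ'_0) = 0.029×4.3/2.15×log₁₀(78.52/50.66)
    = 0.058 × 0.19032 = 0.01104 m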